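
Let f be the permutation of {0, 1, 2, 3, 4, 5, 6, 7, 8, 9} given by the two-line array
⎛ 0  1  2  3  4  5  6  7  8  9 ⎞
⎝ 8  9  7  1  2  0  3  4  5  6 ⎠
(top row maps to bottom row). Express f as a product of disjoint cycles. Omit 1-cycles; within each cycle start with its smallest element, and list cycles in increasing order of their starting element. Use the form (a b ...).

(0 8 5)(1 9 6 3)(2 7 4)

Iterating f from 0 gives 0 → 8 → 5 → 0; that is the 3-cycle (0 8 5).
Repeating from the next unused element and collecting all non-trivial cycles gives (0 8 5)(1 9 6 3)(2 7 4).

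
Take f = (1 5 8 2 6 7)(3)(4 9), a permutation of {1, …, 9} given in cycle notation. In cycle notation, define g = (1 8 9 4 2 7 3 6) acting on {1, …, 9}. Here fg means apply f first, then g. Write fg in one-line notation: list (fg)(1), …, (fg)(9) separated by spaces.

(fg)(x) = g(f(x)). Computing each image: g(f(1)) = g(5) = 5, g(f(2)) = g(6) = 1, g(f(3)) = g(3) = 6, g(f(4)) = g(9) = 4, g(f(5)) = g(8) = 9, g(f(6)) = g(7) = 3, g(f(7)) = g(1) = 8, g(f(8)) = g(2) = 7, g(f(9)) = g(4) = 2.
Hence fg = [5 1 6 4 9 3 8 7 2].

5 1 6 4 9 3 8 7 2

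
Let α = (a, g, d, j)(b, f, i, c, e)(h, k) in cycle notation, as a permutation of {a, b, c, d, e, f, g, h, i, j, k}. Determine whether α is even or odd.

The cycle lengths are 5, 4, 2.
A cycle of length ℓ contributes ℓ−1 transpositions, so α is a product of 4 + 3 + 1 = 8 transpositions — even.

even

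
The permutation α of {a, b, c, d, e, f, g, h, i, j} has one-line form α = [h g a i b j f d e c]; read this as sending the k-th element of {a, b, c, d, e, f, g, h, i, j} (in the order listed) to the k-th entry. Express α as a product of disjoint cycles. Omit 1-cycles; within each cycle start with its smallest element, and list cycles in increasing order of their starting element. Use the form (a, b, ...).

Iterating α from a gives a → h → d → i → e → b → g → f → j → c → a; that is the 10-cycle (a, h, d, i, e, b, g, f, j, c).
Repeating from the next unused element and collecting all non-trivial cycles gives (a, h, d, i, e, b, g, f, j, c).

(a, h, d, i, e, b, g, f, j, c)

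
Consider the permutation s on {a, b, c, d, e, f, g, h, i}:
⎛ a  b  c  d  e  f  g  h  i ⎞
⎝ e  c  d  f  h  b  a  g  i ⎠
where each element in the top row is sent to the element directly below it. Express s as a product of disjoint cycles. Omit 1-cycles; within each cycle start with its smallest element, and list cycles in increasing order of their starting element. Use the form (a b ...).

(a e h g)(b c d f)

Iterating s from a gives a → e → h → g → a; that is the 4-cycle (a e h g).
Repeating from the next unused element and collecting all non-trivial cycles gives (a e h g)(b c d f).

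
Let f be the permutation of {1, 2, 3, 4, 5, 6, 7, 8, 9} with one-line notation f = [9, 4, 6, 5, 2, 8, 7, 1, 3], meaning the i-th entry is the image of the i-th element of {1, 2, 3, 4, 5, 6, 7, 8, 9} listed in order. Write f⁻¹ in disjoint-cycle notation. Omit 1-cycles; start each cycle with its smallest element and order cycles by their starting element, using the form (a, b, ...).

(1, 8, 6, 3, 9)(2, 5, 4)

The cycle decomposition of f is (1, 9, 3, 6, 8)(2, 4, 5).
The inverse reverses every cycle; in canonical form, f⁻¹ = (1, 8, 6, 3, 9)(2, 5, 4).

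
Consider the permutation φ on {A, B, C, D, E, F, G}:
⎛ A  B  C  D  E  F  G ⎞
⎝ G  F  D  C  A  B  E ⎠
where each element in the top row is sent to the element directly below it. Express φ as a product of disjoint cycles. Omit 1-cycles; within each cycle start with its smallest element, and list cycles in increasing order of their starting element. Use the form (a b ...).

Iterating φ from A gives A → G → E → A; that is the 3-cycle (A G E).
Repeating from the next unused element and collecting all non-trivial cycles gives (A G E)(B F)(C D).

(A G E)(B F)(C D)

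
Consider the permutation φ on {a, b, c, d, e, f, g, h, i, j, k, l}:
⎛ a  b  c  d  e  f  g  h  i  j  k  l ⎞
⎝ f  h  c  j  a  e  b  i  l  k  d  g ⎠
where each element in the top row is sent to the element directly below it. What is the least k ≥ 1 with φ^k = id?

Decomposing into disjoint cycles gives cycle lengths 5, 3, 3, 1.
The order of φ is the least common multiple of its cycle lengths: lcm(5, 3, 3) = 15.

15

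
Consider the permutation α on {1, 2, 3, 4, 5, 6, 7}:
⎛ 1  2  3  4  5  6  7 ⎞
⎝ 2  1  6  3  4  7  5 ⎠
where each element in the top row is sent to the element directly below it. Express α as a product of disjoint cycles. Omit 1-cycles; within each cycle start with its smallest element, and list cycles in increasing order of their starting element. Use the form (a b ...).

Start at 1 and follow images: 1 → 2 → 1, giving the cycle (1 2).
Continuing from each remaining unvisited element yields (1 2)(3 6 7 5 4).

(1 2)(3 6 7 5 4)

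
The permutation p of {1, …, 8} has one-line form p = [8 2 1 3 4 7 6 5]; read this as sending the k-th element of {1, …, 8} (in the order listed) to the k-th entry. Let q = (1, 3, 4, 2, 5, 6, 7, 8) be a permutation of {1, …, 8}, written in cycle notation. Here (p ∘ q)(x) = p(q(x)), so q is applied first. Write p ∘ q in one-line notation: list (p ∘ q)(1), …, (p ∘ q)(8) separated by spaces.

1 4 3 2 7 6 5 8

For each element, apply q then p: 1 → 3 → 1; 2 → 5 → 4; 3 → 4 → 3; 4 → 2 → 2; 5 → 6 → 7; 6 → 7 → 6; 7 → 8 → 5; 8 → 1 → 8.
So p ∘ q in one-line form is 1 4 3 2 7 6 5 8.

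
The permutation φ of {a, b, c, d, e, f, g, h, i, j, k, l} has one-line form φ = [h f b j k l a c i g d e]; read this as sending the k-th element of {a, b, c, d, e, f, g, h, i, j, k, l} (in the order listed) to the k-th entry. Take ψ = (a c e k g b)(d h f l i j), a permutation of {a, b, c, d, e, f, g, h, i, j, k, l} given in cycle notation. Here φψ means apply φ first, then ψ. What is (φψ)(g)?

φ(g) = a, then ψ(a) = c; composing gives (φψ)(g) = c.

c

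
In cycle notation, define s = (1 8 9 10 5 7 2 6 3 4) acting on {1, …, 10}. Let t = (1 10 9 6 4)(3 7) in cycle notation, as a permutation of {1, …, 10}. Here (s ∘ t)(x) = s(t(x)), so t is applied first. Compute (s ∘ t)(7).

4

(s ∘ t)(7) = s(t(7)). t(7) = 3, then s(3) = 4. So (s ∘ t)(7) = 4.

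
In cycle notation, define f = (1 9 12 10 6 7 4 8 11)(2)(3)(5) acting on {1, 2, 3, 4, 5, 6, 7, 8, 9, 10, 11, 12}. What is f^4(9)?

7

9 lies in the 9-cycle (1 9 12 10 6 7 4 8 11).
Advancing 4 steps from 9: 9 → 12 → 10 → 6 → 7.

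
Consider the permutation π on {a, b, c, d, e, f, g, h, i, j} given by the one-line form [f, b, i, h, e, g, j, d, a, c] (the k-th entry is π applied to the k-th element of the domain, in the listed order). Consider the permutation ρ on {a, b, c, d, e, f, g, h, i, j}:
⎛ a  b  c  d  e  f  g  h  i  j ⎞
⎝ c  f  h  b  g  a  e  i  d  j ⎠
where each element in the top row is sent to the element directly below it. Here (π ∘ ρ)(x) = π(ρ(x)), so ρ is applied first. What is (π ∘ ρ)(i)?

First apply ρ: ρ(i) = d, then π(d) = h. Thus (π ∘ ρ)(i) = h.

h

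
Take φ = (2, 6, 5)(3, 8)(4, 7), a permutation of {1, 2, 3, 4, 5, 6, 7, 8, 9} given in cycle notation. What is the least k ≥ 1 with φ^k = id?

The disjoint cycles have lengths 3, 2, 2, 1, 1.
The order is lcm(3, 2, 2) = 6.

6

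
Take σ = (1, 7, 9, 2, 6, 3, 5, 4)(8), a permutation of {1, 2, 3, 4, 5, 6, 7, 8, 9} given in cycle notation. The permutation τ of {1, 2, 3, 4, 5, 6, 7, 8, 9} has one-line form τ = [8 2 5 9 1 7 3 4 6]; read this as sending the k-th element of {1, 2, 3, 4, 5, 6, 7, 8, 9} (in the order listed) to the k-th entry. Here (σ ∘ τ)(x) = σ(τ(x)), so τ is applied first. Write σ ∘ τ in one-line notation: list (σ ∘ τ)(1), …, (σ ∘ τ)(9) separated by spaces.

For each element, apply τ then σ: 1 → 8 → 8; 2 → 2 → 6; 3 → 5 → 4; 4 → 9 → 2; 5 → 1 → 7; 6 → 7 → 9; 7 → 3 → 5; 8 → 4 → 1; 9 → 6 → 3.
Collecting the images, σ ∘ τ = [8 6 4 2 7 9 5 1 3].

8 6 4 2 7 9 5 1 3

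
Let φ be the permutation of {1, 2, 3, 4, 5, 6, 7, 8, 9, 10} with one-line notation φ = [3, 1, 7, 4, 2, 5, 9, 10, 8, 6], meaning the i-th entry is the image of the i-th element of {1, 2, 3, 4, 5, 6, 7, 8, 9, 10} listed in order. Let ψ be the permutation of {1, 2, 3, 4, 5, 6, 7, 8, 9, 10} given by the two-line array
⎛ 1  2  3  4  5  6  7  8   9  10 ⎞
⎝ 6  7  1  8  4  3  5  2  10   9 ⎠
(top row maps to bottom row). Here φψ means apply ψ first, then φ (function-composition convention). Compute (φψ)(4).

(φψ)(4) = φ(ψ(4)). ψ(4) = 8, then φ(8) = 10. So (φψ)(4) = 10.

10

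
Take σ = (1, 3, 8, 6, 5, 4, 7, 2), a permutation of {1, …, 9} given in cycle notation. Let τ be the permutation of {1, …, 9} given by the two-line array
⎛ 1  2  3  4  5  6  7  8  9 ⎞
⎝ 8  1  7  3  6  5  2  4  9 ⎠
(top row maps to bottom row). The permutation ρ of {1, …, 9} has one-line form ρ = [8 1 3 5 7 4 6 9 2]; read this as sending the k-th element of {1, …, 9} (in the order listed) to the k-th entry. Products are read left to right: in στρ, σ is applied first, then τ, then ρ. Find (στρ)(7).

8

Apply the permutations in order: σ(7) = 2, then τ(2) = 1, then ρ(1) = 8. So (στρ)(7) = 8.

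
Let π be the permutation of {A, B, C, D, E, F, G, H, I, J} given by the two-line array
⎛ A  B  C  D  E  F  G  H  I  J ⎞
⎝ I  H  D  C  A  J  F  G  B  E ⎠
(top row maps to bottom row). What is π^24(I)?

Tracing I → B → … returns to I after 8 steps, so I lies in an 8-cycle (A, I, B, H, G, F, J, E).
Powers repeat with period 8 on this cycle, and 24 mod 8 = 0, so π^24(I) = π^0(I).
So π^24(I) = I.

I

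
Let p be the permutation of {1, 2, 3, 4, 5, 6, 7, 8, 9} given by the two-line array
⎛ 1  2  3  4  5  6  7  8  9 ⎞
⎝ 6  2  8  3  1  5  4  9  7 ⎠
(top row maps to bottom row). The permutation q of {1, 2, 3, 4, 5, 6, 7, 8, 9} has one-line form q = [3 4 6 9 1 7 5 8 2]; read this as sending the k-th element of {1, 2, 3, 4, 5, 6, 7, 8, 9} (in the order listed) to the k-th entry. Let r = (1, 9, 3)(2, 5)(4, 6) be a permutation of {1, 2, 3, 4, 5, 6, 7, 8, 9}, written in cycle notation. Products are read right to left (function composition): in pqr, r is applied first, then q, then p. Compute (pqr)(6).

Chase 6: r(6) = 4; q(4) = 9; p(9) = 7. Hence (pqr)(6) = 7.

7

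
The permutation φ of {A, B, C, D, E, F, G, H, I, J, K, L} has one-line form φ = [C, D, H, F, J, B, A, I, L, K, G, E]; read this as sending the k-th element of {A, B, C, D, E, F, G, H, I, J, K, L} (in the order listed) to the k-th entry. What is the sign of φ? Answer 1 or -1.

In disjoint-cycle form the cycle lengths are 9, 3.
A cycle is odd iff its length is even; φ has 0 even-length cycles, so sgn(φ) = (−1)^0 and φ is even.

1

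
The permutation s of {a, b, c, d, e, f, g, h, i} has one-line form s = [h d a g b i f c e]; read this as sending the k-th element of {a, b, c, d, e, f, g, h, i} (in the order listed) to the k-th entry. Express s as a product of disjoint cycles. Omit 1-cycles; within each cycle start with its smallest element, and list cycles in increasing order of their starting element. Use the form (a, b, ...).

(a, h, c)(b, d, g, f, i, e)

Start at a and follow images: a → h → c → a, giving the cycle (a, h, c).
Repeating from the next unused element and collecting all non-trivial cycles gives (a, h, c)(b, d, g, f, i, e).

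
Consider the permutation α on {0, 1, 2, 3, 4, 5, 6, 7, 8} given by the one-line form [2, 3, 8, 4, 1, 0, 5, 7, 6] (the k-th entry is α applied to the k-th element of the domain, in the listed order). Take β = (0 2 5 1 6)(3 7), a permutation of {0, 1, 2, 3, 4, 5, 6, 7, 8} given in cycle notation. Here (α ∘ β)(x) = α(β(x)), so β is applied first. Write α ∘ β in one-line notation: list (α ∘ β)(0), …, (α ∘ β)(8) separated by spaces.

8 5 0 7 1 3 2 4 6

(α ∘ β)(x) = α(β(x)). Computing each image: α(β(0)) = α(2) = 8, α(β(1)) = α(6) = 5, α(β(2)) = α(5) = 0, α(β(3)) = α(7) = 7, α(β(4)) = α(4) = 1, α(β(5)) = α(1) = 3, α(β(6)) = α(0) = 2, α(β(7)) = α(3) = 4, α(β(8)) = α(8) = 6.
Hence α ∘ β = [8 5 0 7 1 3 2 4 6].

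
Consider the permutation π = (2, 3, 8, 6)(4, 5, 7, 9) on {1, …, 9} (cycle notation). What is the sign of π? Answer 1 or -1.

The cycle lengths are 4, 4, 1.
A cycle is odd iff its length is even; π has 2 even-length cycles, so sgn(π) = (−1)^2 and π is even.

1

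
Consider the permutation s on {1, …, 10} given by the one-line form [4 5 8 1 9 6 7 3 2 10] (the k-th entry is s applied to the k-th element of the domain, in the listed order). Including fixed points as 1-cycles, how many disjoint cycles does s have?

The cycle decomposition is (1, 4)(2, 5, 9)(3, 8)(6)(7)(10), which has 6 cycles (counting 1-cycles).

6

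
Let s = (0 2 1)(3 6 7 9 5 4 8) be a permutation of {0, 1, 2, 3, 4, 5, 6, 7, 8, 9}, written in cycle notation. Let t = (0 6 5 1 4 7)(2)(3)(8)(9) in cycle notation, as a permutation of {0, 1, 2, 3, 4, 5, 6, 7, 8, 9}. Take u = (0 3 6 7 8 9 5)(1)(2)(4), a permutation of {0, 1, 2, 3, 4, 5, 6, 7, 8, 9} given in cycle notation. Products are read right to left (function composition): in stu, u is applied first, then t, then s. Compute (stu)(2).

1

Apply the permutations in order: u(2) = 2, then t(2) = 2, then s(2) = 1. So (stu)(2) = 1.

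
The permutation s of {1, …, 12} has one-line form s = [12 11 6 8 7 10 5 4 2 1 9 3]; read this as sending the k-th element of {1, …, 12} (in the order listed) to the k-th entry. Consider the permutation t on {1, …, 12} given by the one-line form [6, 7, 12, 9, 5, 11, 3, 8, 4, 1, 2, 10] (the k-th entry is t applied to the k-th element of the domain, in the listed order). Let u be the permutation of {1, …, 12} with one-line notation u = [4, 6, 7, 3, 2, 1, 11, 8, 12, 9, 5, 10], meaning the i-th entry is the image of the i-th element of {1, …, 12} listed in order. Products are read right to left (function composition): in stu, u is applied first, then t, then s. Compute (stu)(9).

Chase 9: u(9) = 12; t(12) = 10; s(10) = 1. Hence (stu)(9) = 1.

1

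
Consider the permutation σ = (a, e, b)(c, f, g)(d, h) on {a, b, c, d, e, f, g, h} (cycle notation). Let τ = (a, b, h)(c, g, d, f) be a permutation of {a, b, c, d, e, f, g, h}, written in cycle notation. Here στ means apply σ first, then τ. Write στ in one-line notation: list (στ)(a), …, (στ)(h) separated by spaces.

e b c a h d g f

Chase each element through σ then τ: a → e → e; b → a → b; c → f → c; d → h → a; e → b → h; f → g → d; g → c → g; h → d → f.
So στ in one-line form is e b c a h d g f.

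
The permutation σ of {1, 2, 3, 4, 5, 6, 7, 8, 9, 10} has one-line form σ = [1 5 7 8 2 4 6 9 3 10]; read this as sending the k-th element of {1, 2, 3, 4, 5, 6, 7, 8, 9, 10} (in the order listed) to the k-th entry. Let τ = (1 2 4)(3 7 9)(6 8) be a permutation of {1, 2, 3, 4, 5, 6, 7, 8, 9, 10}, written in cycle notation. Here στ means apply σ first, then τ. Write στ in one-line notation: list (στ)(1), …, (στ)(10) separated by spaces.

2 5 9 6 4 1 8 3 7 10

Chase each element through σ then τ: 1 → 1 → 2; 2 → 5 → 5; 3 → 7 → 9; 4 → 8 → 6; 5 → 2 → 4; 6 → 4 → 1; 7 → 6 → 8; 8 → 9 → 3; 9 → 3 → 7; 10 → 10 → 10.
So στ in one-line form is 2 5 9 6 4 1 8 3 7 10.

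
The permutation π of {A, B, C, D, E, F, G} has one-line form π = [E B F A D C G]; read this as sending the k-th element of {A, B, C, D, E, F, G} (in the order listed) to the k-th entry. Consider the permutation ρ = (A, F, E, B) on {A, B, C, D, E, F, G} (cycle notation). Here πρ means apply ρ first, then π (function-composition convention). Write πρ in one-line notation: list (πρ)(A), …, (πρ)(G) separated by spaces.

(πρ)(x) = π(ρ(x)). Computing each image: π(ρ(A)) = π(F) = C, π(ρ(B)) = π(A) = E, π(ρ(C)) = π(C) = F, π(ρ(D)) = π(D) = A, π(ρ(E)) = π(B) = B, π(ρ(F)) = π(E) = D, π(ρ(G)) = π(G) = G.
Hence πρ = [C E F A B D G].

C E F A B D G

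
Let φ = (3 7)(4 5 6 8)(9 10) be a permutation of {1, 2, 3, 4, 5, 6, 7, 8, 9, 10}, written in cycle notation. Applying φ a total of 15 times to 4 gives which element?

8

4 lies in the 4-cycle (4 5 6 8).
Powers repeat with period 4 on this cycle, and 15 mod 4 = 3, so φ^15(4) = φ^3(4).
Advancing 3 steps from 4: 4 → 5 → 6 → 8.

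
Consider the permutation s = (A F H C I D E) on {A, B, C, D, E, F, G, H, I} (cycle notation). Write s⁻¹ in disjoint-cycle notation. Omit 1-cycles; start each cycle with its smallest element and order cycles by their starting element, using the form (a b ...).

(A E D I C H F)

If s sends a → b within a cycle, s⁻¹ sends b → a; equivalently, reverse each cycle.
Reversing each cycle of s and rotating so the smallest element leads gives (A E D I C H F).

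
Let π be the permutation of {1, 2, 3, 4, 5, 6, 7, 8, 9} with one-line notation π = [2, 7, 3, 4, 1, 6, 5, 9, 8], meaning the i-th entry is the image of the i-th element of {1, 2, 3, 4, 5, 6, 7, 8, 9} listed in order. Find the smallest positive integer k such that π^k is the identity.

4

The disjoint-cycle form of π has cycle lengths 4, 2, 1, 1, 1.
Since disjoint cycles commute, ord(π) = lcm(4, 2) = 4.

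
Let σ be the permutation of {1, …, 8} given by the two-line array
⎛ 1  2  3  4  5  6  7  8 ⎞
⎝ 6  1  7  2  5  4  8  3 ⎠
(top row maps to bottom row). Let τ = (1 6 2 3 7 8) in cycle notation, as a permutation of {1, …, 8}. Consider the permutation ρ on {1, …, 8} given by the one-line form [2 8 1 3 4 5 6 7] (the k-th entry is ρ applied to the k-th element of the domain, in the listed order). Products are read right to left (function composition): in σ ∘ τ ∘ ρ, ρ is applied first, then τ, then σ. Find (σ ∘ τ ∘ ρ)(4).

(σ ∘ τ ∘ ρ)(4) = σ(τ(ρ(4))). ρ(4) = 3, then τ(3) = 7, then σ(7) = 8, so the result is 8.

8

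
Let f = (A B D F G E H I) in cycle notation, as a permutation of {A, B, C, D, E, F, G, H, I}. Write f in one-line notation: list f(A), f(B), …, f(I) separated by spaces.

B D C F H G E I A

Each element maps to the next entry in its cycle (wrapping to the front): A→B, B→D, C→C, D→F, E→H, F→G, G→E, H→I, I→A.
So the one-line form is B D C F H G E I A.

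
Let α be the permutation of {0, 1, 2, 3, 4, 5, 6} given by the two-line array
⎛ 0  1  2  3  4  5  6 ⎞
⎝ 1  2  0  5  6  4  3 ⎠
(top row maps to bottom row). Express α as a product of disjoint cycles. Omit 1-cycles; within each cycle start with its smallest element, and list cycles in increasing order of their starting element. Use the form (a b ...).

(0 1 2)(3 5 4 6)

Iterating α from 0 gives 0 → 1 → 2 → 0; that is the 3-cycle (0 1 2).
Continuing from each remaining unvisited element yields (0 1 2)(3 5 4 6).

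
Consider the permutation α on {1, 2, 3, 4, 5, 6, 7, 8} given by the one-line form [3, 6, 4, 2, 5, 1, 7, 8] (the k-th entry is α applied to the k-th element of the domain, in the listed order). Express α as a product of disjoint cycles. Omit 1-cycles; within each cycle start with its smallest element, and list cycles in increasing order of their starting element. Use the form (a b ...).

(1 3 4 2 6)

Iterating α from 1 gives 1 → 3 → 4 → 2 → 6 → 1; that is the 5-cycle (1 3 4 2 6).
Continuing from each remaining unvisited element yields (1 3 4 2 6).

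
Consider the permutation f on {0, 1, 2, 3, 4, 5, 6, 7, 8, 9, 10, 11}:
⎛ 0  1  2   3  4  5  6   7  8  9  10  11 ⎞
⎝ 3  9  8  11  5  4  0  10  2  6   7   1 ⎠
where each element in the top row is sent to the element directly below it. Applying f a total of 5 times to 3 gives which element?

Tracing 3 → 11 → … returns to 3 after 6 steps, so 3 lies in a 6-cycle (0, 3, 11, 1, 9, 6).
Advancing 5 steps from 3: 3 → 11 → 1 → 9 → 6 → 0.

0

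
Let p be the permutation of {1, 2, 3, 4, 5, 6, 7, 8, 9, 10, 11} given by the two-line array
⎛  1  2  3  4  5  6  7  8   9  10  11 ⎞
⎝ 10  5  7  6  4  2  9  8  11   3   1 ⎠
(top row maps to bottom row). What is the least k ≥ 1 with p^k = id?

12

The disjoint-cycle form of p has cycle lengths 6, 4, 1.
The order of p is the least common multiple of its cycle lengths: lcm(6, 4) = 12.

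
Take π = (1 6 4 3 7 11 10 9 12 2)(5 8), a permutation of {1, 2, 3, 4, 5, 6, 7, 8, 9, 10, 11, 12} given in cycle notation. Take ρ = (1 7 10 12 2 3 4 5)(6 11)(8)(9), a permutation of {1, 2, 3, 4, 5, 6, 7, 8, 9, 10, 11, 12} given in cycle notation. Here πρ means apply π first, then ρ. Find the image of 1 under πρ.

11

(πρ)(1) = ρ(π(1)). π(1) = 6, then ρ(6) = 11. So (πρ)(1) = 11.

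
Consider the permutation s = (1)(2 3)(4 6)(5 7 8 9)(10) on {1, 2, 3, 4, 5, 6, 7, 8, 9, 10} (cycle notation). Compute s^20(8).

8 lies in the 4-cycle (5 7 8 9).
Since the cycle has length 4, s^20 acts on it the same as s^0 (20 mod 4 = 0).
So s^20(8) = 8.

8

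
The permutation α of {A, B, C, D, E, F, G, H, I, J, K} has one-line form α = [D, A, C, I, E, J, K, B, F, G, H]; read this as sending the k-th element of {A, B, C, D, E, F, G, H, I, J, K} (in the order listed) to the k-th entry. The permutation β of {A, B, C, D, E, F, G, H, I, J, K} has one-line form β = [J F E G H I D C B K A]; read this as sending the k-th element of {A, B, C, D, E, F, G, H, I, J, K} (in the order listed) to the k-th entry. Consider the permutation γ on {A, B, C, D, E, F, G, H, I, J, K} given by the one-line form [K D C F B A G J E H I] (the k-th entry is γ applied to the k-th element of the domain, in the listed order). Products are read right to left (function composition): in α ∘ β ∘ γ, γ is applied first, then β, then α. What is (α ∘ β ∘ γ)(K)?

A

(α ∘ β ∘ γ)(K) = α(β(γ(K))). γ(K) = I, then β(I) = B, then α(B) = A, so the result is A.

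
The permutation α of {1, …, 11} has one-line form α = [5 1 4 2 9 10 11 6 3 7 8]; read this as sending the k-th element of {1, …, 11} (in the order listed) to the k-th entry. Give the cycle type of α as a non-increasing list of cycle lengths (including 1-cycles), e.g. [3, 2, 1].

The disjoint cycles are (1, 5, 9, 3, 4, 2)(6, 10, 7, 11, 8), with lengths 6, 5 in non-increasing order.

[6, 5]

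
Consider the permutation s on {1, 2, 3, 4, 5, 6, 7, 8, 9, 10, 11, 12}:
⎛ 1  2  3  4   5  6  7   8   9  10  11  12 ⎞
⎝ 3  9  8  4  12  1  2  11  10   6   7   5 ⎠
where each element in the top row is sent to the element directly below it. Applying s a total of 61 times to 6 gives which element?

Tracing 6 → 1 → … returns to 6 after 9 steps, so 6 lies in a 9-cycle (1 3 8 11 7 2 9 10 6).
Since the cycle has length 9, s^61 acts on it the same as s^7 (61 mod 9 = 7).
Stepping 7 places around the cycle: 6 → 1 → 3 → 8 → 11 → 7 → 2 → 9.

9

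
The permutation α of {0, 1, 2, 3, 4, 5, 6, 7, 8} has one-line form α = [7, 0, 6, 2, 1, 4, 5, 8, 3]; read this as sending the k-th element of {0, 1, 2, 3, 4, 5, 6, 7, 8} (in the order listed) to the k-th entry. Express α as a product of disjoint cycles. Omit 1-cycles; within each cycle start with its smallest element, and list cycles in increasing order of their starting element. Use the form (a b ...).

(0 7 8 3 2 6 5 4 1)

From 0: 0 → 7 → 8 → 3 → 2 → 6 → 5 → 4 → 1 → 0, closing the cycle (0 7 8 3 2 6 5 4 1).
Continuing from each remaining unvisited element yields (0 7 8 3 2 6 5 4 1).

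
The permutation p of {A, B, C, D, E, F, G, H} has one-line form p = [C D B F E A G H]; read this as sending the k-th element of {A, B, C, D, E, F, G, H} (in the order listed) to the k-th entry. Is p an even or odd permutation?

In disjoint-cycle form the cycle lengths are 5, 1, 1, 1.
A cycle of length ℓ contributes ℓ−1 transpositions, so p is a product of 4 transpositions — even.

even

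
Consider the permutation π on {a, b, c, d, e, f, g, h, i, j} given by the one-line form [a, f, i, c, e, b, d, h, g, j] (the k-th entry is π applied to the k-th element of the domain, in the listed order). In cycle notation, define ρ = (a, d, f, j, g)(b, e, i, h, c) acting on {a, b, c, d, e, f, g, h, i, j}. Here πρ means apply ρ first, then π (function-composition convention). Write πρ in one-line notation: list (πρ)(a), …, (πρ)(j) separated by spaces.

c e f b g j a i h d

Chase each element through ρ then π: a → d → c; b → e → e; c → b → f; d → f → b; e → i → g; f → j → j; g → a → a; h → c → i; i → h → h; j → g → d.
Collecting the images, πρ = [c e f b g j a i h d].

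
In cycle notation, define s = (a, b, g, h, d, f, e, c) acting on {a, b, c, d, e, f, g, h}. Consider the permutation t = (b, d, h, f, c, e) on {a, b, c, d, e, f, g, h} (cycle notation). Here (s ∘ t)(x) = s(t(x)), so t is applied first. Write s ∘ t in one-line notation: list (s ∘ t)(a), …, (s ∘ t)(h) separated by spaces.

(s ∘ t)(x) = s(t(x)). Computing each image: s(t(a)) = s(a) = b, s(t(b)) = s(d) = f, s(t(c)) = s(e) = c, s(t(d)) = s(h) = d, s(t(e)) = s(b) = g, s(t(f)) = s(c) = a, s(t(g)) = s(g) = h, s(t(h)) = s(f) = e.
Hence s ∘ t = [b f c d g a h e].

b f c d g a h e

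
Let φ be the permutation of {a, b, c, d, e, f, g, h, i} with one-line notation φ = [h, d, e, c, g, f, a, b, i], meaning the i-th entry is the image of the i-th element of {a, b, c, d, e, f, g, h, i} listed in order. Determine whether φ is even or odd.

even

In disjoint-cycle form the cycle lengths are 7, 1, 1.
A cycle of length ℓ contributes ℓ−1 transpositions, so φ is a product of 6 transpositions — even.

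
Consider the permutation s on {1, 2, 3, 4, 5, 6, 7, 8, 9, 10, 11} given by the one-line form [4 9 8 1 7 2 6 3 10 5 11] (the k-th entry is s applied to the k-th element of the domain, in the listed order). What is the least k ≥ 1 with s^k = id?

6

Decomposing into disjoint cycles gives cycle lengths 6, 2, 2, 1.
The order of s is the least common multiple of its cycle lengths: lcm(6, 2, 2) = 6.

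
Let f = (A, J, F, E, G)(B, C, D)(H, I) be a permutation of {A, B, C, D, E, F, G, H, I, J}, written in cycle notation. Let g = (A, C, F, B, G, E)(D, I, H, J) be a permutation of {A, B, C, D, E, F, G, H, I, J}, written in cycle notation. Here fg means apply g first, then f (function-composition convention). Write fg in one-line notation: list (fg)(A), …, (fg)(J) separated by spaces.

D A E H J C G F I B

(fg)(x) = f(g(x)). Computing each image: f(g(A)) = f(C) = D, f(g(B)) = f(G) = A, f(g(C)) = f(F) = E, f(g(D)) = f(I) = H, f(g(E)) = f(A) = J, f(g(F)) = f(B) = C, f(g(G)) = f(E) = G, f(g(H)) = f(J) = F, f(g(I)) = f(H) = I, f(g(J)) = f(D) = B.
Hence fg = [D A E H J C G F I B].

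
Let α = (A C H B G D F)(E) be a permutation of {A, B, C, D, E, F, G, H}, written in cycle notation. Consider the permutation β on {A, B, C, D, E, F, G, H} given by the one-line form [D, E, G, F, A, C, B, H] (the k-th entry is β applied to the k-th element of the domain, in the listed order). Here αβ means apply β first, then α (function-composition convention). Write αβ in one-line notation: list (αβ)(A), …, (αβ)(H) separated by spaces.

For each element, apply β then α: A → D → F; B → E → E; C → G → D; D → F → A; E → A → C; F → C → H; G → B → G; H → H → B.
Collecting the images, αβ = [F E D A C H G B].

F E D A C H G B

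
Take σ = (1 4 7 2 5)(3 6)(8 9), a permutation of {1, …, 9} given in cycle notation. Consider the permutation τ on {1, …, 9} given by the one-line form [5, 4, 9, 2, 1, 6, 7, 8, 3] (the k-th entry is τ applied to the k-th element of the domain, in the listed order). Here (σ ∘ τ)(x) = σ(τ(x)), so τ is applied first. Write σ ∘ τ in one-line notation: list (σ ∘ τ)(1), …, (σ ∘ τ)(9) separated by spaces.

(σ ∘ τ)(x) = σ(τ(x)). Computing each image: σ(τ(1)) = σ(5) = 1, σ(τ(2)) = σ(4) = 7, σ(τ(3)) = σ(9) = 8, σ(τ(4)) = σ(2) = 5, σ(τ(5)) = σ(1) = 4, σ(τ(6)) = σ(6) = 3, σ(τ(7)) = σ(7) = 2, σ(τ(8)) = σ(8) = 9, σ(τ(9)) = σ(3) = 6.
Hence σ ∘ τ = [1 7 8 5 4 3 2 9 6].

1 7 8 5 4 3 2 9 6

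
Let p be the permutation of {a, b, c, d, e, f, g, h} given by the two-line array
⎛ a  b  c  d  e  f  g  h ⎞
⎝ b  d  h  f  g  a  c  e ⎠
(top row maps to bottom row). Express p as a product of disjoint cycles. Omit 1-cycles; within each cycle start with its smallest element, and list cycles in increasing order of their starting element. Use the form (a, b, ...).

From a: a → b → d → f → a, closing the cycle (a, b, d, f).
Repeating from the next unused element and collecting all non-trivial cycles gives (a, b, d, f)(c, h, e, g).

(a, b, d, f)(c, h, e, g)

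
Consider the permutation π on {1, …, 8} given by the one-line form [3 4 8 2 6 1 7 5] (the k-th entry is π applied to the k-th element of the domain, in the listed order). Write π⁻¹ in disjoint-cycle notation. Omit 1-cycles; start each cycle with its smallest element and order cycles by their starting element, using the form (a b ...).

(1 6 5 8 3)(2 4)

The cycle decomposition of π is (1 3 8 5 6)(2 4).
The inverse reverses every cycle; in canonical form, π⁻¹ = (1 6 5 8 3)(2 4).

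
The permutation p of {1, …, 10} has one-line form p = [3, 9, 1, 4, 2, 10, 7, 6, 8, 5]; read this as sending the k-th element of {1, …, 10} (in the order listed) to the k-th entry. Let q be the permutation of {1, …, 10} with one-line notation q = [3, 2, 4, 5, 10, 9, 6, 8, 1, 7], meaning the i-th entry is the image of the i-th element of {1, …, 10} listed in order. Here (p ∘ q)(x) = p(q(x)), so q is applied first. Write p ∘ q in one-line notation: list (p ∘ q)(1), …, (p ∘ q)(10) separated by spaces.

(p ∘ q)(x) = p(q(x)). Computing each image: p(q(1)) = p(3) = 1, p(q(2)) = p(2) = 9, p(q(3)) = p(4) = 4, p(q(4)) = p(5) = 2, p(q(5)) = p(10) = 5, p(q(6)) = p(9) = 8, p(q(7)) = p(6) = 10, p(q(8)) = p(8) = 6, p(q(9)) = p(1) = 3, p(q(10)) = p(7) = 7.
Hence p ∘ q = [1 9 4 2 5 8 10 6 3 7].

1 9 4 2 5 8 10 6 3 7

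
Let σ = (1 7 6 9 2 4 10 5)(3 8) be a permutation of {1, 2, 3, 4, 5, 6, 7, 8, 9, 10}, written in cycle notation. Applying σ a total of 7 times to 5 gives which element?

5 lies in the 8-cycle (1 7 6 9 2 4 10 5).
Advancing 7 steps from 5: 5 → 1 → 7 → 6 → 9 → 2 → 4 → 10.

10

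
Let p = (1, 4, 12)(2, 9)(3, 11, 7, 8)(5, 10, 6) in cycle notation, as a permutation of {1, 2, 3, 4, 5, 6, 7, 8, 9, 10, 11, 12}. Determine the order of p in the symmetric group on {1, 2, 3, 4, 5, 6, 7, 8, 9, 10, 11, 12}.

12

The disjoint cycles have lengths 4, 3, 3, 2.
The order is lcm(4, 3, 3, 2) = 12.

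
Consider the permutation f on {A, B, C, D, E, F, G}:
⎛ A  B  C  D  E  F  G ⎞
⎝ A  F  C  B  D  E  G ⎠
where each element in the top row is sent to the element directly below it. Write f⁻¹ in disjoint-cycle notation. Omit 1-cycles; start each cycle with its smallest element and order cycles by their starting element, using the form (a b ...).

(B D E F)

The cycle decomposition of f is (B F E D).
The inverse reverses every cycle; in canonical form, f⁻¹ = (B D E F).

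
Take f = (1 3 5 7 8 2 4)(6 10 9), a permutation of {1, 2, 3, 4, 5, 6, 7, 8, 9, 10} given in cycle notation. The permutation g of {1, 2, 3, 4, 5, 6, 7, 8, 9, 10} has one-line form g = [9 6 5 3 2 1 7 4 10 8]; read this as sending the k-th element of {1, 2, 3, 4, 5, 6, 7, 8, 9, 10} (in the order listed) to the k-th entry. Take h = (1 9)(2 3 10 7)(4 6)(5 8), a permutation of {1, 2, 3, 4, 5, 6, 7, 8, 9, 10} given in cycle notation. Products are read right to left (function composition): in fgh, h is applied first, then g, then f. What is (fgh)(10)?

8

(fgh)(10) = f(g(h(10))). h(10) = 7, then g(7) = 7, then f(7) = 8, so the result is 8.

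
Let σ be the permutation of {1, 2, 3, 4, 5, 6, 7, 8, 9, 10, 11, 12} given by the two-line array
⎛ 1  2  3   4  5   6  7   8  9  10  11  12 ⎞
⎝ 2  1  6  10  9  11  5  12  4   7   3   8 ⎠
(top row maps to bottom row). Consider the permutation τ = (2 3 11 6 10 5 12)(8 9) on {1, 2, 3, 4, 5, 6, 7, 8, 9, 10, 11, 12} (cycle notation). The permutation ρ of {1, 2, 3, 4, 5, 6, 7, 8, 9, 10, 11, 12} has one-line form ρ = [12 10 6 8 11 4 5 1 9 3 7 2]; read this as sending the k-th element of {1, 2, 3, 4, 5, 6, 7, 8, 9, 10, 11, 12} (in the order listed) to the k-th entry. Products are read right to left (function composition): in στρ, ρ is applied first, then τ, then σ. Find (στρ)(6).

(στρ)(6) = σ(τ(ρ(6))). ρ(6) = 4, then τ(4) = 4, then σ(4) = 10, so the result is 10.

10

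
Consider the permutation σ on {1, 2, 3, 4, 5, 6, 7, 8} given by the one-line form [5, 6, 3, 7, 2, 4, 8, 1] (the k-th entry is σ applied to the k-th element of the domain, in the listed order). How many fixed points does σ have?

The fixed points (elements with σ(x) = x) are {3}, so there is 1.

1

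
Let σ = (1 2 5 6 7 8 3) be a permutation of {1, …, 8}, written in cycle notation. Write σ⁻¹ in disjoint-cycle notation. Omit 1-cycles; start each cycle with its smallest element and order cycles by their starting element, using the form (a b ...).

(1 3 8 7 6 5 2)

The inverse reverses each cycle.
Reversing each cycle of σ and rotating so the smallest element leads gives (1 3 8 7 6 5 2).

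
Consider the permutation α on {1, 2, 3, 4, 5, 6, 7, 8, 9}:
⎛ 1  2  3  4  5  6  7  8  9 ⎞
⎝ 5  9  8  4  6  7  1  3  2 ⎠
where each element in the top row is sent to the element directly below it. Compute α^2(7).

Tracing 7 → 1 → … returns to 7 after 4 steps, so 7 lies in a 4-cycle (1, 5, 6, 7).
Stepping 2 places around the cycle: 7 → 1 → 5.

5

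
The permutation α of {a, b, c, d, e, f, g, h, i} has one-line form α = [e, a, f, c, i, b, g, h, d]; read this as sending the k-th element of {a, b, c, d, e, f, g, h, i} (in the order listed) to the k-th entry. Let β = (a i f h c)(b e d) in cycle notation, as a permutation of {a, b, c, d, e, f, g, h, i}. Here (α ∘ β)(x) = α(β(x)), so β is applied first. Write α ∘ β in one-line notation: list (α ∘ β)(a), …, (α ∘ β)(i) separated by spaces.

d i e a c h g f b

Chase each element through β then α: a → i → d; b → e → i; c → a → e; d → b → a; e → d → c; f → h → h; g → g → g; h → c → f; i → f → b.
Collecting the images, α ∘ β = [d i e a c h g f b].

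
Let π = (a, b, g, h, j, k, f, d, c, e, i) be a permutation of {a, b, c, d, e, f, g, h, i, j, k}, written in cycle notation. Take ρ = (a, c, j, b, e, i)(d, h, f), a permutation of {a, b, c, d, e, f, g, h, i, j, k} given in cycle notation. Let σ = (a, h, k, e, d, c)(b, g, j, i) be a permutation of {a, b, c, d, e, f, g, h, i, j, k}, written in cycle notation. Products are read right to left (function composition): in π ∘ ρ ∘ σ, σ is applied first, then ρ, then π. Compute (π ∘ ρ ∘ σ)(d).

k

Apply the permutations in order: σ(d) = c, then ρ(c) = j, then π(j) = k. So (π ∘ ρ ∘ σ)(d) = k.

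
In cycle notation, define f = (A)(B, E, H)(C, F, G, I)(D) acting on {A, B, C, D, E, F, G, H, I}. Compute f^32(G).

G

G lies in the 4-cycle (C, F, G, I).
On a 4-cycle, f^4 is the identity, so f^32 = f^0 there (32 ≡ 0 mod 4).
So f^32(G) = G.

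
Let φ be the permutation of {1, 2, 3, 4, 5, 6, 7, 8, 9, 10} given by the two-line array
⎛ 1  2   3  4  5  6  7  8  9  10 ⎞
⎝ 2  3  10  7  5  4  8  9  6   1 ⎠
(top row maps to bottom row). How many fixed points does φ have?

The fixed points (elements with φ(x) = x) are {5}, so there is 1.

1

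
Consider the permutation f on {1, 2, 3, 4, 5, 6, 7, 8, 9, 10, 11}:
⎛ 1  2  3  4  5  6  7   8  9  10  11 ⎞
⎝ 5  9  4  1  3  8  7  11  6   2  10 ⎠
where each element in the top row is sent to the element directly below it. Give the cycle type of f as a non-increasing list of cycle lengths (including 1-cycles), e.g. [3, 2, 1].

[6, 4, 1]

The disjoint cycles are (1, 5, 3, 4)(2, 9, 6, 8, 11, 10)(7), with lengths 6, 4, 1 in non-increasing order.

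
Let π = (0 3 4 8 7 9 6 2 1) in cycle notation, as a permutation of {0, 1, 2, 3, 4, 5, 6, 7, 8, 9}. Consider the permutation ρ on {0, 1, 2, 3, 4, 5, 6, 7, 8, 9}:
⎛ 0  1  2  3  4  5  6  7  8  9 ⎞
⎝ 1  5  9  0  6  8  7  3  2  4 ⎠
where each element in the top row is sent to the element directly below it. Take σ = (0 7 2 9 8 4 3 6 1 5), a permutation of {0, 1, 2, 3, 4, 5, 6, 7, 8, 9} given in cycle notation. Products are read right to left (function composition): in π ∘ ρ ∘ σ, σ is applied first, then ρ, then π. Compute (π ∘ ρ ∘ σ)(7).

Apply the permutations in order: σ(7) = 2, then ρ(2) = 9, then π(9) = 6. So (π ∘ ρ ∘ σ)(7) = 6.

6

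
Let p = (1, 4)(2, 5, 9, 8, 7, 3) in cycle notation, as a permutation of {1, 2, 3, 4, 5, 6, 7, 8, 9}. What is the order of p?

6

The disjoint cycles have lengths 6, 2, 1.
The order of p is the least common multiple of its cycle lengths: lcm(6, 2) = 6.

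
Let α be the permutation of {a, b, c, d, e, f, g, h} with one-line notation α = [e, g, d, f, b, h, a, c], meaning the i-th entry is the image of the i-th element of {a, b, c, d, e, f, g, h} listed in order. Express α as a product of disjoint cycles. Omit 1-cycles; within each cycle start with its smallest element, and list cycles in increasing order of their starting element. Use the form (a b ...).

(a e b g)(c d f h)

Iterating α from a gives a → e → b → g → a; that is the 4-cycle (a e b g).
Continuing from each remaining unvisited element yields (a e b g)(c d f h).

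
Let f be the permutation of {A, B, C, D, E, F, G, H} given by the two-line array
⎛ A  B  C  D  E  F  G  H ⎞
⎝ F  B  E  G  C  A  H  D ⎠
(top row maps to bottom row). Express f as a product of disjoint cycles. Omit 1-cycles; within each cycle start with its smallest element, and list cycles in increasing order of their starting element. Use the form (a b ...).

(A F)(C E)(D G H)

Iterating f from A gives A → F → A; that is the 2-cycle (A F).
Continuing from each remaining unvisited element yields (A F)(C E)(D G H).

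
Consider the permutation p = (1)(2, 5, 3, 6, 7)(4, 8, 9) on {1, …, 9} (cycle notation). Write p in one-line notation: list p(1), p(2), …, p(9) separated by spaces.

Each element maps to the next entry in its cycle (wrapping to the front): 1→1, 2→5, 3→6, 4→8, 5→3, 6→7, 7→2, 8→9, 9→4.
So the one-line form is 1 5 6 8 3 7 2 9 4.

1 5 6 8 3 7 2 9 4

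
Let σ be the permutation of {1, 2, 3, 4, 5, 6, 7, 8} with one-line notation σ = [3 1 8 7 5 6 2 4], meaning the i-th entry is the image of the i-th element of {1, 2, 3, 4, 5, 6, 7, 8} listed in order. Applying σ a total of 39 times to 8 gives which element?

Tracing 8 → 4 → … returns to 8 after 6 steps, so 8 lies in a 6-cycle (1 3 8 4 7 2).
On a 6-cycle, σ^6 is the identity, so σ^39 = σ^3 there (39 ≡ 3 mod 6).
Stepping 3 places around the cycle: 8 → 4 → 7 → 2.

2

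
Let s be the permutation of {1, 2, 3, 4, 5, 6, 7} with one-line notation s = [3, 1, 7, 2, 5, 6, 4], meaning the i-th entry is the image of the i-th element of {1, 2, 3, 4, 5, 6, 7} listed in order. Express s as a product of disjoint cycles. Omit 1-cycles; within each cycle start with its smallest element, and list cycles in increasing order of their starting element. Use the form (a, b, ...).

Iterating s from 1 gives 1 → 3 → 7 → 4 → 2 → 1; that is the 5-cycle (1, 3, 7, 4, 2).
Repeating from the next unused element and collecting all non-trivial cycles gives (1, 3, 7, 4, 2).

(1, 3, 7, 4, 2)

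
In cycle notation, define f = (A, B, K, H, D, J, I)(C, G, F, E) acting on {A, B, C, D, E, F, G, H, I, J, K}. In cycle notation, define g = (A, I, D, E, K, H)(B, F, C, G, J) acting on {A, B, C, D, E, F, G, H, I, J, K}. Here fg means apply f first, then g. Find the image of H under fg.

E

(fg)(H) = g(f(H)). f(H) = D, then g(D) = E. So (fg)(H) = E.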